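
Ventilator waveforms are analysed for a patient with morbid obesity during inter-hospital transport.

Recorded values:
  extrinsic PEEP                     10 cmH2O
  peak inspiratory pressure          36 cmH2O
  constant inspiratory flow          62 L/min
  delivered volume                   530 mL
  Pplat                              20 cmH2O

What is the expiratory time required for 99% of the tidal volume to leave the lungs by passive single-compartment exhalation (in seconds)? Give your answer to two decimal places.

3.78

Flow: 62 L/min ÷ 60 = 1.0333 L/s.
R = (PIP − Pplat)/V̇ = (36 − 20) / 1.0333 = 16.0/1.0333 = 15.484 cmH2O·s/L.
C = Vt/(Pplat − PEEP) = 530.0 / (20 − 10) = 530.0/10.0 = 53.0 mL/cmH2O.
τ = R × C = 15.484 × 0.053 L/cmH2O = 0.8207 s.
t = −τ·ln(1 − 0.99) = −0.8207·ln(0.01) = 3.779 s.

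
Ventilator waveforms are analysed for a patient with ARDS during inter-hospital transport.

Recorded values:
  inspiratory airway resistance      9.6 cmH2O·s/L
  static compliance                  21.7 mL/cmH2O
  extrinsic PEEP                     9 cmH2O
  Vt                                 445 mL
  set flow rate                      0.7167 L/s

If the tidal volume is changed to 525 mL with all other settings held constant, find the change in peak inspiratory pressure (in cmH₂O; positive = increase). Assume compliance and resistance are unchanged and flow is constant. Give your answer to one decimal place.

PIP = Vt/C + R·V̇ + PEEP (constant-flow equation of motion).
Only the elastic term changes: ΔPIP = ΔVt / C = (525 − 445) / 21.7 = 3.687 cmH2O.

3.7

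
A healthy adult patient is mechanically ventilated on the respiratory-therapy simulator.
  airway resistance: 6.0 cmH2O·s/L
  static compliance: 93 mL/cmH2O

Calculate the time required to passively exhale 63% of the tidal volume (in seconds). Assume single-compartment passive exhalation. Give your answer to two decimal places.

0.55

τ = R × C = 6.0 × 93 mL/cmH2O = 6.0 × 0.093 L/cmH2O = 0.558 s.
Exhaled fraction f = 1 − e^(−t/τ) → t = −τ·ln(1 − f) = −0.558·ln(0.37) = 0.5548 s.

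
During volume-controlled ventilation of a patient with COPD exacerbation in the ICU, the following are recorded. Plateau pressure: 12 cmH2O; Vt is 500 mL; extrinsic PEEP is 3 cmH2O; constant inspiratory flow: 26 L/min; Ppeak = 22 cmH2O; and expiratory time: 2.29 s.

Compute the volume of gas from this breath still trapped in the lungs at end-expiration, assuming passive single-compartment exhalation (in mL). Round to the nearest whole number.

Flow: 26 L/min ÷ 60 = 0.4333 L/s.
R = (PIP − Pplat)/V̇ = (22 − 12) / 0.4333 = 10.0/0.4333 = 23.079 cmH2O·s/L.
C = Vt/(Pplat − PEEP) = 500.0 / (12 − 3) = 500.0/9.0 = 55.556 mL/cmH2O.
τ = R × C = 23.079 × 0.05556 L/cmH2O = 1.282 s.
Fraction remaining = e^(−Te/τ) = e^(−2.29/1.282) = 0.1676.
Trapped volume = 500.0 × 0.1676 = 83.8 mL.

84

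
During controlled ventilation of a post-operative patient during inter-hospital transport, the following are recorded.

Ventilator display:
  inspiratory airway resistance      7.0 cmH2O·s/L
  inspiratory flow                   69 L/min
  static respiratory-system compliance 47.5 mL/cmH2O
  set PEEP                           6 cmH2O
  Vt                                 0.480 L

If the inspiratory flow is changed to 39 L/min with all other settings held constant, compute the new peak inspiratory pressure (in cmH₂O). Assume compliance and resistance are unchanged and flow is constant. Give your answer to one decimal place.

20.7

Flow: 69 L/min ÷ 60 = 1.15 L/s.
New flow: 39 L/min ÷ 60 = 0.65 L/s.
PIP = Vt/C + R·V̇ + PEEP (constant-flow equation of motion).
Only the resistive term changes: ΔPIP = R × ΔV̇ = 7.0 × (0.65 − 1.15) = 7.0 × -0.5 = -3.5 cmH2O.
Original PIP = 480/47.5 + 7.0×1.15 + 6 = 24.155 cmH2O; new PIP = 24.155 + (-3.5) = 20.655 cmH2O.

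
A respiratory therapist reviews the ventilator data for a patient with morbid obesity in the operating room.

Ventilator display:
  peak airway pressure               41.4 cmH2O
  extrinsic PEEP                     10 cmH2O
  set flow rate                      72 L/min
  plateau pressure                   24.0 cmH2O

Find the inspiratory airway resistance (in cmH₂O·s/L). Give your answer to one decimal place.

14.5

Flow: 72 L/min ÷ 60 = 1.2 L/s.
Raw = (PIP − Pplat) / flow = (41.4 − 24.0) / 1.2 = 17.4 / 1.2 = 14.5 cmH2O·s/L.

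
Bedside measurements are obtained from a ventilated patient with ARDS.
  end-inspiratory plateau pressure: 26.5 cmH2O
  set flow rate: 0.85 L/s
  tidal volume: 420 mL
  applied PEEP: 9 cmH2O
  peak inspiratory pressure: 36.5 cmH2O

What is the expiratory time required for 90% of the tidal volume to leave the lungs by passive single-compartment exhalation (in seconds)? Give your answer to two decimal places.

0.65

R = (PIP − Pplat)/V̇ = (36.5 − 26.5) / 0.85 = 10.0/0.85 = 11.765 cmH2O·s/L.
C = Vt/(Pplat − PEEP) = 420.0 / (26.5 − 9) = 420.0/17.5 = 24.0 mL/cmH2O.
τ = R × C = 11.765 × 0.024 L/cmH2O = 0.2824 s.
t = −τ·ln(1 − 0.90) = −0.2824·ln(0.1) = 0.6503 s.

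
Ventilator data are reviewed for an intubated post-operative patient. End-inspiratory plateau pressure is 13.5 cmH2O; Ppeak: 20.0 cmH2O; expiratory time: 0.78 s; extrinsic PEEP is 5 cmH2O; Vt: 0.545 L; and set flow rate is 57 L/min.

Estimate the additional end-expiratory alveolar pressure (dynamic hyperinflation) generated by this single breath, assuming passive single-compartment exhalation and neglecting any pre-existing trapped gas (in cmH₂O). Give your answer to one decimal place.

Flow: 57 L/min ÷ 60 = 0.95 L/s.
R = (PIP − Pplat)/V̇ = (20.0 − 13.5) / 0.95 = 6.5/0.95 = 6.842 cmH2O·s/L.
C = Vt/(Pplat − PEEP) = 545.0 / (13.5 − 5) = 545.0/8.5 = 64.118 mL/cmH2O.
τ = R × C = 6.842 × 0.06412 L/cmH2O = 0.4387 s.
Fraction remaining = e^(−Te/τ) = e^(−0.78/0.4387) = 0.169; trapped volume = 545.0 × 0.169 = 92.105 mL.
Additional alveolar pressure from trapping ≈ V_trapped / C = 92.105 / 64.118 = 1.436 cmH2O.

1.4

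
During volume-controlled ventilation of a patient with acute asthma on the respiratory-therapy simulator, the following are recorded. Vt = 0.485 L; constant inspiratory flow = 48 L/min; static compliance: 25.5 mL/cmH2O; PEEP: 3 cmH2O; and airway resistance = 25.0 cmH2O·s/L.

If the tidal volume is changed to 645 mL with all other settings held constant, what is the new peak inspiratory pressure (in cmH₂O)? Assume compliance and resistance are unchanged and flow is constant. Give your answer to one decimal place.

Flow: 48 L/min ÷ 60 = 0.8 L/s.
PIP = Vt/C + R·V̇ + PEEP (constant-flow equation of motion).
Only the elastic term changes: ΔPIP = ΔVt / C = (645 − 485) / 25.5 = 6.275 cmH2O.
Original PIP = 485/25.5 + 25.0×0.8 + 3 = 42.02 cmH2O; new PIP = 42.02 + (6.275) = 48.295 cmH2O.

48.3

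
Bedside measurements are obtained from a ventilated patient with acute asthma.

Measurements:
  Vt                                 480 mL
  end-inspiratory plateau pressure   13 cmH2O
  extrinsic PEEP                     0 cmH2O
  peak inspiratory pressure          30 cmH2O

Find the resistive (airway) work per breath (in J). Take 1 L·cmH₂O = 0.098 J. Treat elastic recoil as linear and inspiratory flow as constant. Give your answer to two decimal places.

0.80

With constant inspiratory flow the resistive pressure is constant at PIP − Pplat = 30 − 13 = 17.0 cmH2O, so resistive work = 17.0 × 0.480 = 8.16 L·cmH2O.
× 0.098 J/(L·cmH2O) → 0.7997 J.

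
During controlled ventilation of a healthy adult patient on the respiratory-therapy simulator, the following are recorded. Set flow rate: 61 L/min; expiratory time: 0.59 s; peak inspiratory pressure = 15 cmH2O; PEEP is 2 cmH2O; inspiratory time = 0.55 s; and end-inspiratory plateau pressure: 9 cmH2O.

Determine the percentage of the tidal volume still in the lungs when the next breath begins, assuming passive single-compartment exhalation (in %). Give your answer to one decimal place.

28.6

Flow: 61 L/min ÷ 60 = 1.0167 L/s.
Vt = flow × Ti = 1.0167 L/s × 0.55 s × 1000 mL/L = 559.19 mL.
R = (PIP − Pplat)/V̇ = (15 − 9) / 1.0167 = 6.0/1.0167 = 5.901 cmH2O·s/L.
C = Vt/(Pplat − PEEP) = 559.19 / (9 − 2) = 559.19/7.0 = 79.884 mL/cmH2O.
τ = R × C = 5.901 × 0.07988 L/cmH2O = 0.4714 s.
Fraction remaining at end-expiration = e^(−Te/τ) = e^(−0.59/0.4714) = 0.286 → 28.6%.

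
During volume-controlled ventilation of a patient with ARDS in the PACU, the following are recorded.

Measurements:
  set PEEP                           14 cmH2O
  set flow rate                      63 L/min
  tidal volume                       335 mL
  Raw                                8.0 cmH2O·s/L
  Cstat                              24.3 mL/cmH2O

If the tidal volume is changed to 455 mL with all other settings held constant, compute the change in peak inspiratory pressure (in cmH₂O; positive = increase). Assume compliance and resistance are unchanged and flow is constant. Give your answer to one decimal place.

PIP = Vt/C + R·V̇ + PEEP (constant-flow equation of motion).
Only the elastic term changes: ΔPIP = ΔVt / C = (455 − 335) / 24.3 = 4.938 cmH2O.

4.9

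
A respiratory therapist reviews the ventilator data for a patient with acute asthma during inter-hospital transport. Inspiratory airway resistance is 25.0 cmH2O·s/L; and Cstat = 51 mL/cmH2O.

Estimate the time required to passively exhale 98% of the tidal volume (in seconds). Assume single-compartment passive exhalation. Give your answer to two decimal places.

τ = R × C = 25.0 × 51 mL/cmH2O = 25.0 × 0.051 L/cmH2O = 1.275 s.
Exhaled fraction f = 1 − e^(−t/τ) → t = −τ·ln(1 − f) = −1.275·ln(0.02) = 4.988 s.

4.99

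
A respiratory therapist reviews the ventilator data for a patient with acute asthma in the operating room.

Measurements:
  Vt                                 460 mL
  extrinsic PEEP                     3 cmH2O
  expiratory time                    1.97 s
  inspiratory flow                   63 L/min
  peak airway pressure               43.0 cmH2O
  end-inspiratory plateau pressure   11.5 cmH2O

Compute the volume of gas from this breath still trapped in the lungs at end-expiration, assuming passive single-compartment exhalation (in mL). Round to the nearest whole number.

137

Flow: 63 L/min ÷ 60 = 1.05 L/s.
R = (PIP − Pplat)/V̇ = (43.0 − 11.5) / 1.05 = 31.5/1.05 = 30.0 cmH2O·s/L.
C = Vt/(Pplat − PEEP) = 460.0 / (11.5 − 3) = 460.0/8.5 = 54.118 mL/cmH2O.
τ = R × C = 30.0 × 0.05412 L/cmH2O = 1.624 s.
Fraction remaining = e^(−Te/τ) = e^(−1.97/1.624) = 0.2973.
Trapped volume = 460.0 × 0.2973 = 136.76 mL.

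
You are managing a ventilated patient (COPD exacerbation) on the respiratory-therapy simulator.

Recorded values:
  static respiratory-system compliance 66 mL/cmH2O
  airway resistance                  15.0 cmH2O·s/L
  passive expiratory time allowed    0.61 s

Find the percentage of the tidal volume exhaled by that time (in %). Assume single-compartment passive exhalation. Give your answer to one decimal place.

46.0

τ = R × C = 15.0 × 66 mL/cmH2O = 15.0 × 0.066 L/cmH2O = 0.99 s.
Passive exhalation: V(t)/V₀ = e^(−t/τ) = e^(−0.61/0.99) = 0.54.
Fraction exhaled = 1 − 0.54 = 0.46 → 46.0%.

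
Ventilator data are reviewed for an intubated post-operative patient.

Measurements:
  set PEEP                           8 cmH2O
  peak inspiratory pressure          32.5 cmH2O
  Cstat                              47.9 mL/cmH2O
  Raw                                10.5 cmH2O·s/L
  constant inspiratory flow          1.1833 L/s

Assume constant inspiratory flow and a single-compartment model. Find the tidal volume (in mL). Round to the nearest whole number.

578

Equation of motion (constant flow): PIP = Vt/C + R·V̇ + PEEP.
Vt/C = PIP − R·V̇ − PEEP = 32.5 − 12.425 − 8 = 12.075 cmH2O.
Vt = C × 12.075 = 47.9 × 12.075 = 578.39 mL.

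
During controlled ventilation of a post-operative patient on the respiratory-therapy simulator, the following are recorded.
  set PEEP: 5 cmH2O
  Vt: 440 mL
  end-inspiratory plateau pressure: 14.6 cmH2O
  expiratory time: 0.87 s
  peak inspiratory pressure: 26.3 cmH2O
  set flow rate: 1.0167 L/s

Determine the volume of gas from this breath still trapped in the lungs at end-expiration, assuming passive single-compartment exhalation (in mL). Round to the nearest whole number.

85

R = (PIP − Pplat)/V̇ = (26.3 − 14.6) / 1.0167 = 11.7/1.0167 = 11.508 cmH2O·s/L.
C = Vt/(Pplat − PEEP) = 440.0 / (14.6 − 5) = 440.0/9.6 = 45.833 mL/cmH2O.
τ = R × C = 11.508 × 0.04583 L/cmH2O = 0.5274 s.
Fraction remaining = e^(−Te/τ) = e^(−0.87/0.5274) = 0.1921.
Trapped volume = 440.0 × 0.1921 = 84.524 mL.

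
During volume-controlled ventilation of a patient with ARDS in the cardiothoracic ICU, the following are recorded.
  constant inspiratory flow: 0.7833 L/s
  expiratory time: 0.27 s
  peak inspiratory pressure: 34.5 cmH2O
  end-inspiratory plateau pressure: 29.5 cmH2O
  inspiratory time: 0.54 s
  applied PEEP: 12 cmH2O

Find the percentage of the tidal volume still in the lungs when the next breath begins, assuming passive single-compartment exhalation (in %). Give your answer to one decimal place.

Vt = flow × Ti = 0.7833 L/s × 0.54 s × 1000 mL/L = 422.98 mL.
R = (PIP − Pplat)/V̇ = (34.5 − 29.5) / 0.7833 = 5.0/0.7833 = 6.383 cmH2O·s/L.
C = Vt/(Pplat − PEEP) = 422.98 / (29.5 − 12) = 422.98/17.5 = 24.17 mL/cmH2O.
τ = R × C = 6.383 × 0.02417 L/cmH2O = 0.1543 s.
Fraction remaining at end-expiration = e^(−Te/τ) = e^(−0.27/0.1543) = 0.1738 → 17.38%.

17.4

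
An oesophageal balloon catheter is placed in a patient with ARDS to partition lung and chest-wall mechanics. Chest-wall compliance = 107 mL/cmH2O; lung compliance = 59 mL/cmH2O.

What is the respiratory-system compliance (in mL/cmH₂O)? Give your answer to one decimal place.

Lung and chest wall are elastances in series: 1/Crs = 1/CL + 1/Ccw.
1/Crs = 1/59 + 1/107 = 0.02629.
Crs = 38.037 mL/cmH2O.

38.0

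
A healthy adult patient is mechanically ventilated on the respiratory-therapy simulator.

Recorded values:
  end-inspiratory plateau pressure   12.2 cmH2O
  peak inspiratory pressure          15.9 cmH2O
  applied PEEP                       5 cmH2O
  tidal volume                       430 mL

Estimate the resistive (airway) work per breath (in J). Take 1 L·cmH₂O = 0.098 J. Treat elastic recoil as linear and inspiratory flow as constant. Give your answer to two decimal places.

0.16

With constant inspiratory flow the resistive pressure is constant at PIP − Pplat = 15.9 − 12.2 = 3.7 cmH2O, so resistive work = 3.7 × 0.430 = 1.591 L·cmH2O.
× 0.098 J/(L·cmH2O) → 0.1559 J.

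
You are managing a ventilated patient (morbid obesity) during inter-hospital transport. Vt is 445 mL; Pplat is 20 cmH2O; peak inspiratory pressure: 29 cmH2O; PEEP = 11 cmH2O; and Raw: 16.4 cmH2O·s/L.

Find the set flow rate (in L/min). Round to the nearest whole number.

33

flow = (PIP − Pplat) / Raw = (29 − 20) / 16.4 = 0.5488 L/s × 60 = 32.928 L/min.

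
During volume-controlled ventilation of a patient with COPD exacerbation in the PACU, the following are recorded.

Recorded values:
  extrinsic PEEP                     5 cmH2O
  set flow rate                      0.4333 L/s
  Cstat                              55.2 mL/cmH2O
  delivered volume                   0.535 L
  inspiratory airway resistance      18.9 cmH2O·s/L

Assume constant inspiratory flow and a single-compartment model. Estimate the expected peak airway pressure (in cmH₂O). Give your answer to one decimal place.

22.9

Equation of motion (constant flow): PIP = Vt/C + R·V̇ + PEEP.
PIP = 535/55.2 + 18.9×0.4333 + 5 = 9.692 + 8.189 + 5 = 22.881 cmH2O.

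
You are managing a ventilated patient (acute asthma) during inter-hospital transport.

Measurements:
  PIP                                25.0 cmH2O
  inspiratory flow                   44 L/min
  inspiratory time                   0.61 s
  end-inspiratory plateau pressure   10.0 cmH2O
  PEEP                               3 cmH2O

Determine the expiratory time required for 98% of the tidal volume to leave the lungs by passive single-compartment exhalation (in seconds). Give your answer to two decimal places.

5.11

Flow: 44 L/min ÷ 60 = 0.7333 L/s.
Vt = flow × Ti = 0.7333 L/s × 0.61 s × 1000 mL/L = 447.31 mL.
R = (PIP − Pplat)/V̇ = (25.0 − 10.0) / 0.7333 = 15.0/0.7333 = 20.455 cmH2O·s/L.
C = Vt/(Pplat − PEEP) = 447.31 / (10.0 − 3) = 447.31/7.0 = 63.901 mL/cmH2O.
τ = R × C = 20.455 × 0.0639 L/cmH2O = 1.307 s.
t = −τ·ln(1 − 0.98) = −1.307·ln(0.02) = 5.113 s.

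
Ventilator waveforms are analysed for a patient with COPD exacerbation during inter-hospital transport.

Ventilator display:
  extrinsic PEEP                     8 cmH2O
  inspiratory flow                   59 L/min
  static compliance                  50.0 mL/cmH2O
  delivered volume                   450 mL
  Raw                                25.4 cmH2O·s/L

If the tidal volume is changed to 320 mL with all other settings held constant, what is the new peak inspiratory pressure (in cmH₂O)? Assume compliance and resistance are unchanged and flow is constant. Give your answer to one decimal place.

Flow: 59 L/min ÷ 60 = 0.9833 L/s.
PIP = Vt/C + R·V̇ + PEEP (constant-flow equation of motion).
Only the elastic term changes: ΔPIP = ΔVt / C = (320 − 450) / 50.0 = -2.6 cmH2O.
Original PIP = 450/50.0 + 25.4×0.9833 + 8 = 41.976 cmH2O; new PIP = 41.976 + (-2.6) = 39.376 cmH2O.

39.4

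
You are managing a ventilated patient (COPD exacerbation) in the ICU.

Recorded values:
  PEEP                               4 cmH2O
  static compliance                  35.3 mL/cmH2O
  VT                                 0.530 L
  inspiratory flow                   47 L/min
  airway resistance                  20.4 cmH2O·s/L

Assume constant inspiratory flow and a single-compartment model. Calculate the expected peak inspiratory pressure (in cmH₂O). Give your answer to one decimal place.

Flow: 47 L/min ÷ 60 = 0.7833 L/s.
Equation of motion (constant flow): PIP = Vt/C + R·V̇ + PEEP.
PIP = 530/35.3 + 20.4×0.7833 + 4 = 15.014 + 15.979 + 4 = 34.993 cmH2O.

35.0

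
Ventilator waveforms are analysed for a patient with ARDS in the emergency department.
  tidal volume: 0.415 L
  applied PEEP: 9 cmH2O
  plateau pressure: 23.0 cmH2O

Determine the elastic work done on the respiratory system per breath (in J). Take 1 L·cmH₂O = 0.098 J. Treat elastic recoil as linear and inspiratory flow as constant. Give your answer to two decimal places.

0.28

Elastic work ≈ ½ × (Pplat − PEEP) × Vt = 0.5 × (23.0 − 9) × 0.415 L = 0.5 × 14.0 × 0.415 = 2.905 L·cmH2O.
× 0.098 J/(L·cmH2O) → 0.2847 J.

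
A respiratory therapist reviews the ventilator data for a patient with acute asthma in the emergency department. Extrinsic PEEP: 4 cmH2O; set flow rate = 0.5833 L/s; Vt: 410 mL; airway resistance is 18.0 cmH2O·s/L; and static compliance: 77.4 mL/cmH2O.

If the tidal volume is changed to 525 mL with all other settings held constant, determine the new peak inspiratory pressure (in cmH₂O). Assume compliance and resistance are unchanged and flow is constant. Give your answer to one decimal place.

PIP = Vt/C + R·V̇ + PEEP (constant-flow equation of motion).
Only the elastic term changes: ΔPIP = ΔVt / C = (525 − 410) / 77.4 = 1.486 cmH2O.
Original PIP = 410/77.4 + 18.0×0.5833 + 4 = 19.797 cmH2O; new PIP = 19.797 + (1.486) = 21.283 cmH2O.

21.3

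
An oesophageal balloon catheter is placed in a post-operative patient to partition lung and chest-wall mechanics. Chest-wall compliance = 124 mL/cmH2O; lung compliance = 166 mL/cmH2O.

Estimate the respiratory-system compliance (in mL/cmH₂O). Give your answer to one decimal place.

Lung and chest wall are elastances in series: 1/Crs = 1/CL + 1/Ccw.
1/Crs = 1/166 + 1/124 = 0.01409.
Crs = 70.972 mL/cmH2O.

71.0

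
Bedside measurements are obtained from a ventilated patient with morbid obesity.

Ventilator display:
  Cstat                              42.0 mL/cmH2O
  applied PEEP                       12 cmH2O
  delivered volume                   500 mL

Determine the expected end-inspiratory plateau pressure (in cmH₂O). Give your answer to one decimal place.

23.9

Pplat = PEEP + Vt / Cstat = 12 + 500 / 42.0 = 12 + 11.905 = 23.905 cmH2O.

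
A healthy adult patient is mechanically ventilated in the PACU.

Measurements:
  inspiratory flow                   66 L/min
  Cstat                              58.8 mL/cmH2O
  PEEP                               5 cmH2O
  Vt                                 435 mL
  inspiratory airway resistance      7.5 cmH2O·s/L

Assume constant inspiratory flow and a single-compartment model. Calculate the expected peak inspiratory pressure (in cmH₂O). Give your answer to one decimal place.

Flow: 66 L/min ÷ 60 = 1.1 L/s.
Equation of motion (constant flow): PIP = Vt/C + R·V̇ + PEEP.
PIP = 435/58.8 + 7.5×1.1 + 5 = 7.398 + 8.25 + 5 = 20.648 cmH2O.

20.6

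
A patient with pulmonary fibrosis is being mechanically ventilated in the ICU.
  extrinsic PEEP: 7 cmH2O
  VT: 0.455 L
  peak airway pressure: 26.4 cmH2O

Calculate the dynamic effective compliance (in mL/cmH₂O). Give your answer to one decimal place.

23.5

Dynamic compliance = Vt / (PIP − PEEP) = 455 / (26.4 − 7) = 455 / 19.4 = 23.454 mL/cmH2O.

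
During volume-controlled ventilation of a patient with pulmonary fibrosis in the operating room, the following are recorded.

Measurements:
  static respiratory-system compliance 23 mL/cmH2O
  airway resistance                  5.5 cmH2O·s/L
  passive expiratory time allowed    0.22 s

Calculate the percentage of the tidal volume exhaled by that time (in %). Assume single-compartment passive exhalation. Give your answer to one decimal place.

τ = R × C = 5.5 × 23 mL/cmH2O = 5.5 × 0.023 L/cmH2O = 0.1265 s.
Passive exhalation: V(t)/V₀ = e^(−t/τ) = e^(−0.22/0.1265) = 0.1757.
Fraction exhaled = 1 − 0.1757 = 0.8243 → 82.43%.

82.4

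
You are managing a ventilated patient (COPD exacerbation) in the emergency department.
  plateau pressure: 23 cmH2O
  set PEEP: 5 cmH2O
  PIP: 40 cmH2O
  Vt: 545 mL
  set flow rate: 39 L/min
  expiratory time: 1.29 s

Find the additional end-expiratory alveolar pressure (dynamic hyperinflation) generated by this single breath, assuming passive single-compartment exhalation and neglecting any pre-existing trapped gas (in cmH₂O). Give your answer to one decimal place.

Flow: 39 L/min ÷ 60 = 0.65 L/s.
R = (PIP − Pplat)/V̇ = (40 − 23) / 0.65 = 17.0/0.65 = 26.154 cmH2O·s/L.
C = Vt/(Pplat − PEEP) = 545.0 / (23 − 5) = 545.0/18.0 = 30.278 mL/cmH2O.
τ = R × C = 26.154 × 0.03028 L/cmH2O = 0.7919 s.
Fraction remaining = e^(−Te/τ) = e^(−1.29/0.7919) = 0.1961; trapped volume = 545.0 × 0.1961 = 106.87 mL.
Additional alveolar pressure from trapping ≈ V_trapped / C = 106.87 / 30.278 = 3.53 cmH2O.

3.5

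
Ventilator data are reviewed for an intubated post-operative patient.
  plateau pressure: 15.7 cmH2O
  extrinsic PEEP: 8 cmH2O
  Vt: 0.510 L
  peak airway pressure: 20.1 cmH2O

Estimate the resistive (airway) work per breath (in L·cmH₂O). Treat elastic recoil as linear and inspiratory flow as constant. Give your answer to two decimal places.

With constant inspiratory flow the resistive pressure is constant at PIP − Pplat = 20.1 − 15.7 = 4.4 cmH2O, so resistive work = 4.4 × 0.510 = 2.244 L·cmH2O.

2.24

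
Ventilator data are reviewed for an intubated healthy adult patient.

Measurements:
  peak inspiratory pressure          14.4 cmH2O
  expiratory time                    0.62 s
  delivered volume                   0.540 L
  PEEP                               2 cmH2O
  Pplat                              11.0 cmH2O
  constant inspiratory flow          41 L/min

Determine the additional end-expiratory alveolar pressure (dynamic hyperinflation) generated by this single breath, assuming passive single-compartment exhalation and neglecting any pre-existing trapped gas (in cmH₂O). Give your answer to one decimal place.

1.1

Flow: 41 L/min ÷ 60 = 0.6833 L/s.
R = (PIP − Pplat)/V̇ = (14.4 − 11.0) / 0.6833 = 3.4/0.6833 = 4.976 cmH2O·s/L.
C = Vt/(Pplat − PEEP) = 540.0 / (11.0 − 2) = 540.0/9.0 = 60.0 mL/cmH2O.
τ = R × C = 4.976 × 0.06 L/cmH2O = 0.2986 s.
Fraction remaining = e^(−Te/τ) = e^(−0.62/0.2986) = 0.1254; trapped volume = 540.0 × 0.1254 = 67.716 mL.
Additional alveolar pressure from trapping ≈ V_trapped / C = 67.716 / 60.0 = 1.129 cmH2O.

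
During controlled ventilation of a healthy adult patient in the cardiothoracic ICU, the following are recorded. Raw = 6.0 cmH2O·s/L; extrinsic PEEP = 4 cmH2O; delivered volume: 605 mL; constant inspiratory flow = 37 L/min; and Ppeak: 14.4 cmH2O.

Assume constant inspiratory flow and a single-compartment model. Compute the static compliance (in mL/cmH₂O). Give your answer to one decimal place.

Flow: 37 L/min ÷ 60 = 0.6167 L/s.
Equation of motion (constant flow): PIP = Vt/C + R·V̇ + PEEP.
Vt/C = PIP − R·V̇ − PEEP = 14.4 − 6.0×0.6167 − 4 = 14.4 − 3.7 − 4 = 6.7 cmH2O.
C = Vt / 6.7 = 605 / 6.7 = 90.299 mL/cmH2O.

90.3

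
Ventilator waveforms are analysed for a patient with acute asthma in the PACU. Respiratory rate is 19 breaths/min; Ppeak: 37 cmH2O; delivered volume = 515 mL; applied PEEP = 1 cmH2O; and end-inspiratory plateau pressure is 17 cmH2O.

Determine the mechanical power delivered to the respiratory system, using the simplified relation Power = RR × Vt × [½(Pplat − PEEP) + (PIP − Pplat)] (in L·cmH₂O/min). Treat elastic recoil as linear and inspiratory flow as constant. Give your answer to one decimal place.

Per-breath work = Vt × [½(Pplat−PEEP) + (PIP−Pplat)] = 0.515 × [0.5×16.0 + 20.0] = 0.515 × 28.0 = 14.42 L·cmH2O.
Power = 19 × 14.42 = 273.98 L·cmH2O/min.

274.0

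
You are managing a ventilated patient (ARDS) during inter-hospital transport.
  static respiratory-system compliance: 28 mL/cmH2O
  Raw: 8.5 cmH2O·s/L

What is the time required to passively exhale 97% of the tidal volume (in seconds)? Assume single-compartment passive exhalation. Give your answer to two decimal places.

τ = R × C = 8.5 × 28 mL/cmH2O = 8.5 × 0.028 L/cmH2O = 0.238 s.
Exhaled fraction f = 1 − e^(−t/τ) → t = −τ·ln(1 − f) = −0.238·ln(0.03) = 0.8346 s.

0.83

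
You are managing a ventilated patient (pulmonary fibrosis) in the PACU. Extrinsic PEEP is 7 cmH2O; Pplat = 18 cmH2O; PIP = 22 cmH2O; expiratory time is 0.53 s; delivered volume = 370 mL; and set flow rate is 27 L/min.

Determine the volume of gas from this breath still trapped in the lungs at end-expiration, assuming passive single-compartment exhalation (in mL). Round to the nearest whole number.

Flow: 27 L/min ÷ 60 = 0.45 L/s.
R = (PIP − Pplat)/V̇ = (22 − 18) / 0.45 = 4.0/0.45 = 8.889 cmH2O·s/L.
C = Vt/(Pplat − PEEP) = 370.0 / (18 − 7) = 370.0/11.0 = 33.636 mL/cmH2O.
τ = R × C = 8.889 × 0.03364 L/cmH2O = 0.299 s.
Fraction remaining = e^(−Te/τ) = e^(−0.53/0.299) = 0.1699.
Trapped volume = 370.0 × 0.1699 = 62.863 mL.

63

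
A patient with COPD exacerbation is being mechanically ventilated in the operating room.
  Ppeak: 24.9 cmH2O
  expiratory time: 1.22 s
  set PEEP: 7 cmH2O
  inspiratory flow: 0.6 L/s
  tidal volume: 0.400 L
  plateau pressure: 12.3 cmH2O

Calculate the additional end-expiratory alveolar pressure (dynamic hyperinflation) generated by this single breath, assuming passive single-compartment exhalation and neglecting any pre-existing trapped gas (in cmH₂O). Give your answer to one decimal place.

2.5

R = (PIP − Pplat)/V̇ = (24.9 − 12.3) / 0.6 = 12.6/0.6 = 21.0 cmH2O·s/L.
C = Vt/(Pplat − PEEP) = 400.0 / (12.3 − 7) = 400.0/5.3 = 75.472 mL/cmH2O.
τ = R × C = 21.0 × 0.07547 L/cmH2O = 1.585 s.
Fraction remaining = e^(−Te/τ) = e^(−1.22/1.585) = 0.4631; trapped volume = 400.0 × 0.4631 = 185.24 mL.
Additional alveolar pressure from trapping ≈ V_trapped / C = 185.24 / 75.472 = 2.454 cmH2O.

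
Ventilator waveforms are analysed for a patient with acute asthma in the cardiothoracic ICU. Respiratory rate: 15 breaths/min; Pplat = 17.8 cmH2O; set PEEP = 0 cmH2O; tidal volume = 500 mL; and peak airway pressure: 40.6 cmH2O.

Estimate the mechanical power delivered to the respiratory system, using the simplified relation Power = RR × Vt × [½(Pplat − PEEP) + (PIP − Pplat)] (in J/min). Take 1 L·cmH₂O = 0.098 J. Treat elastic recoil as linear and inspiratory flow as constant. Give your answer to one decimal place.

23.3

Per-breath work = Vt × [½(Pplat−PEEP) + (PIP−Pplat)] = 0.500 × [0.5×17.8 + 22.8] = 0.500 × 31.7 = 15.85 L·cmH2O.
Power = 15 × 15.85 = 237.75 L·cmH2O/min.
× 0.098 J/(L·cmH2O) → 23.3 J/min.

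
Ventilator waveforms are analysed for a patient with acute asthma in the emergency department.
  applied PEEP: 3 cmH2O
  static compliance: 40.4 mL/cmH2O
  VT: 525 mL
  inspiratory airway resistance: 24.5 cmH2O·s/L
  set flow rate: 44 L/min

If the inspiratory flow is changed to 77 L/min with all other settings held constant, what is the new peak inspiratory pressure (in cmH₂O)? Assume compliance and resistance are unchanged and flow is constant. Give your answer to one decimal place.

47.4

Flow: 44 L/min ÷ 60 = 0.7333 L/s.
New flow: 77 L/min ÷ 60 = 1.2833 L/s.
PIP = Vt/C + R·V̇ + PEEP (constant-flow equation of motion).
Only the resistive term changes: ΔPIP = R × ΔV̇ = 24.5 × (1.2833 − 0.7333) = 24.5 × 0.55 = 13.475 cmH2O.
Original PIP = 525/40.4 + 24.5×0.7333 + 3 = 33.961 cmH2O; new PIP = 33.961 + (13.475) = 47.436 cmH2O.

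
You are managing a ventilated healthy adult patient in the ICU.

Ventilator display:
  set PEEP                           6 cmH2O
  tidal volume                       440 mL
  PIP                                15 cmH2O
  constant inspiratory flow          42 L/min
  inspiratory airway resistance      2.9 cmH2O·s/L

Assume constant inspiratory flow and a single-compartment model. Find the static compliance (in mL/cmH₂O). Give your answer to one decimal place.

Flow: 42 L/min ÷ 60 = 0.7 L/s.
Equation of motion (constant flow): PIP = Vt/C + R·V̇ + PEEP.
Vt/C = PIP − R·V̇ − PEEP = 15 − 2.9×0.7 − 6 = 15 − 2.03 − 6 = 6.97 cmH2O.
C = Vt / 6.97 = 440 / 6.97 = 63.128 mL/cmH2O.

63.1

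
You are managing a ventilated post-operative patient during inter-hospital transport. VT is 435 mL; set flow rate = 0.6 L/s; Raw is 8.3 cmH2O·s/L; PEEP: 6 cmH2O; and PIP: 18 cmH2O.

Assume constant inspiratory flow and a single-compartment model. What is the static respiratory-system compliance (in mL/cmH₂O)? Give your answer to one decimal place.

62.0

Equation of motion (constant flow): PIP = Vt/C + R·V̇ + PEEP.
Vt/C = PIP − R·V̇ − PEEP = 18 − 8.3×0.6 − 6 = 18 − 4.98 − 6 = 7.02 cmH2O.
C = Vt / 7.02 = 435 / 7.02 = 61.966 mL/cmH2O.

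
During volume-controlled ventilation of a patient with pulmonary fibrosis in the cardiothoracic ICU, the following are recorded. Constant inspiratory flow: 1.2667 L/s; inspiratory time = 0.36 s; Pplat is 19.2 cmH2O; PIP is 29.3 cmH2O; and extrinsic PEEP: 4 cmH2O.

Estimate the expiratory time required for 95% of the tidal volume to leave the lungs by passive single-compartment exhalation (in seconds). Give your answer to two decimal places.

Vt = flow × Ti = 1.2667 L/s × 0.36 s × 1000 mL/L = 456.01 mL.
R = (PIP − Pplat)/V̇ = (29.3 − 19.2) / 1.2667 = 10.1/1.2667 = 7.973 cmH2O·s/L.
C = Vt/(Pplat − PEEP) = 456.01 / (19.2 − 4) = 456.01/15.2 = 30.001 mL/cmH2O.
τ = R × C = 7.973 × 0.03 L/cmH2O = 0.2392 s.
t = −τ·ln(1 − 0.95) = −0.2392·ln(0.05) = 0.7166 s.

0.72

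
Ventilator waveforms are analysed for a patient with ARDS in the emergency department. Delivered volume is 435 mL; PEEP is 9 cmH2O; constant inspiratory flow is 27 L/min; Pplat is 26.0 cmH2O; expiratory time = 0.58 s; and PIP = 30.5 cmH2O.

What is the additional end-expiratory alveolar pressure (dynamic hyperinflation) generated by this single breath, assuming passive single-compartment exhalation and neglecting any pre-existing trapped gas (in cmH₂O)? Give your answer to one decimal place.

1.8

Flow: 27 L/min ÷ 60 = 0.45 L/s.
R = (PIP − Pplat)/V̇ = (30.5 − 26.0) / 0.45 = 4.5/0.45 = 10.0 cmH2O·s/L.
C = Vt/(Pplat − PEEP) = 435.0 / (26.0 − 9) = 435.0/17.0 = 25.588 mL/cmH2O.
τ = R × C = 10.0 × 0.02559 L/cmH2O = 0.2559 s.
Fraction remaining = e^(−Te/τ) = e^(−0.58/0.2559) = 0.1037; trapped volume = 435.0 × 0.1037 = 45.11 mL.
Additional alveolar pressure from trapping ≈ V_trapped / C = 45.11 / 25.588 = 1.763 cmH2O.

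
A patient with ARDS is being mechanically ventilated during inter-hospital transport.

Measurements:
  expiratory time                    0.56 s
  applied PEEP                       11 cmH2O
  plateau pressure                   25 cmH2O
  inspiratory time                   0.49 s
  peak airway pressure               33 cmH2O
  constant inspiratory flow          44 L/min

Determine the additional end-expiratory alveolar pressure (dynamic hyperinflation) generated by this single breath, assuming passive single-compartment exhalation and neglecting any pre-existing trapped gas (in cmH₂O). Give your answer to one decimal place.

1.9

Flow: 44 L/min ÷ 60 = 0.7333 L/s.
Vt = flow × Ti = 0.7333 L/s × 0.49 s × 1000 mL/L = 359.32 mL.
R = (PIP − Pplat)/V̇ = (33 − 25) / 0.7333 = 8.0/0.7333 = 10.91 cmH2O·s/L.
C = Vt/(Pplat − PEEP) = 359.32 / (25 − 11) = 359.32/14.0 = 25.666 mL/cmH2O.
τ = R × C = 10.91 × 0.02567 L/cmH2O = 0.2801 s.
Fraction remaining = e^(−Te/τ) = e^(−0.56/0.2801) = 0.1354; trapped volume = 359.32 × 0.1354 = 48.652 mL.
Additional alveolar pressure from trapping ≈ V_trapped / C = 48.652 / 25.666 = 1.896 cmH2O.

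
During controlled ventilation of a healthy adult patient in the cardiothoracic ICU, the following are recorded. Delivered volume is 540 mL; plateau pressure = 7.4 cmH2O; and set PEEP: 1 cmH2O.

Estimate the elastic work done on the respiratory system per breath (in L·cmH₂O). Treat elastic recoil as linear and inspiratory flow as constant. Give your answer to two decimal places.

Elastic work ≈ ½ × (Pplat − PEEP) × Vt = 0.5 × (7.4 − 1) × 0.540 L = 0.5 × 6.4 × 0.540 = 1.728 L·cmH2O.

1.73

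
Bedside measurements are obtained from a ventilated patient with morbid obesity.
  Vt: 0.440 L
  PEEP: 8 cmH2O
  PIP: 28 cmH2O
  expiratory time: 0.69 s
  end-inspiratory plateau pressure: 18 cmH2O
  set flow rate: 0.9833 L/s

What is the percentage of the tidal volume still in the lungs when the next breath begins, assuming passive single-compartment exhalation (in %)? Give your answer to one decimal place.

R = (PIP − Pplat)/V̇ = (28 − 18) / 0.9833 = 10.0/0.9833 = 10.17 cmH2O·s/L.
C = Vt/(Pplat − PEEP) = 440.0 / (18 − 8) = 440.0/10.0 = 44.0 mL/cmH2O.
τ = R × C = 10.17 × 0.044 L/cmH2O = 0.4475 s.
Fraction remaining at end-expiration = e^(−Te/τ) = e^(−0.69/0.4475) = 0.214 → 21.4%.

21.4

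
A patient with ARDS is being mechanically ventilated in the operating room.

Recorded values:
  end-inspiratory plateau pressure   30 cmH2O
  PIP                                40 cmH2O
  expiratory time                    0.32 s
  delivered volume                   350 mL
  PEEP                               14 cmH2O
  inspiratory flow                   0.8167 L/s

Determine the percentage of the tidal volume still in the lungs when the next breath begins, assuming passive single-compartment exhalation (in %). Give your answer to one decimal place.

R = (PIP − Pplat)/V̇ = (40 − 30) / 0.8167 = 10.0/0.8167 = 12.244 cmH2O·s/L.
C = Vt/(Pplat − PEEP) = 350.0 / (30 − 14) = 350.0/16.0 = 21.875 mL/cmH2O.
τ = R × C = 12.244 × 0.02188 L/cmH2O = 0.2679 s.
Fraction remaining at end-expiration = e^(−Te/τ) = e^(−0.32/0.2679) = 0.3029 → 30.29%.

30.3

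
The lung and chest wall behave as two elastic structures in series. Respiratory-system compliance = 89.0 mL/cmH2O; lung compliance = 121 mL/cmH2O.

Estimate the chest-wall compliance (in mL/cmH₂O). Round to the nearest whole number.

337

1/Ccw = 1/Crs − 1/CL.
1/Ccw = 1/89.0 − 1/121 = 0.002971.
Ccw = 336.59 mL/cmH2O.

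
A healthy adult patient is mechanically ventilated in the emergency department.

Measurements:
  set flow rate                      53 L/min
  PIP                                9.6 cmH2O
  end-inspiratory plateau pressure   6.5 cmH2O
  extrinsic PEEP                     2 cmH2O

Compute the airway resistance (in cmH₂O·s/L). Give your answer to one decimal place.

3.5

Flow: 53 L/min ÷ 60 = 0.8833 L/s.
Raw = (PIP − Pplat) / flow = (9.6 − 6.5) / 0.8833 = 3.1 / 0.8833 = 3.51 cmH2O·s/L.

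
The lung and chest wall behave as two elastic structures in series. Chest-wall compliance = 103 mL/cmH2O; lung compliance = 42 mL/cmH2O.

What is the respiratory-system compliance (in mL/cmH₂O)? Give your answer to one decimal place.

Lung and chest wall are elastances in series: 1/Crs = 1/CL + 1/Ccw.
1/Crs = 1/42 + 1/103 = 0.03352.
Crs = 29.833 mL/cmH2O.

29.8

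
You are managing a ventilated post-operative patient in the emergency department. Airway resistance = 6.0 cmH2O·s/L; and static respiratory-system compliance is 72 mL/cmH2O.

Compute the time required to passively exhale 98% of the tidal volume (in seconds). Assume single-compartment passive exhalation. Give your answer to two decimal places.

1.69

τ = R × C = 6.0 × 72 mL/cmH2O = 6.0 × 0.072 L/cmH2O = 0.432 s.
Exhaled fraction f = 1 − e^(−t/τ) → t = −τ·ln(1 − f) = −0.432·ln(0.02) = 1.69 s.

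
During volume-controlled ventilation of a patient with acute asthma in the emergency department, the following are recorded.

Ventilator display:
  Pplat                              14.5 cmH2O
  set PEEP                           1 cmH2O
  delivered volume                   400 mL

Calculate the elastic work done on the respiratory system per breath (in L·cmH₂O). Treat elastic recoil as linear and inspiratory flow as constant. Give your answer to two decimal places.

Elastic work ≈ ½ × (Pplat − PEEP) × Vt = 0.5 × (14.5 − 1) × 0.400 L = 0.5 × 13.5 × 0.400 = 2.7 L·cmH2O.

2.70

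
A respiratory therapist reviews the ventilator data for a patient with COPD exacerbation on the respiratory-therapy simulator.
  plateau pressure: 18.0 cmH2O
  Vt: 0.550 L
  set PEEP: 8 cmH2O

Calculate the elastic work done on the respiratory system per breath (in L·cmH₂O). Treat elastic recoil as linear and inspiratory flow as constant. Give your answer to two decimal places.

Elastic work ≈ ½ × (Pplat − PEEP) × Vt = 0.5 × (18.0 − 8) × 0.550 L = 0.5 × 10.0 × 0.550 = 2.75 L·cmH2O.

2.75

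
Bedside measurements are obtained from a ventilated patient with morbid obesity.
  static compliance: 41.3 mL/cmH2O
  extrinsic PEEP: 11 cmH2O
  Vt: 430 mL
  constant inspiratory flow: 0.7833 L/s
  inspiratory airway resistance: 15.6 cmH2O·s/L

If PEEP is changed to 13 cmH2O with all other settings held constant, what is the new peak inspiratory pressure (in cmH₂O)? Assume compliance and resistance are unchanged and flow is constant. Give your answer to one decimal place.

PIP = Vt/C + R·V̇ + PEEP (constant-flow equation of motion).
Only the baseline term changes: ΔPIP = ΔPEEP = 13 − 11 = 2.0 cmH2O.
Original PIP = 430/41.3 + 15.6×0.7833 + 11 = 33.631 cmH2O; new PIP = 33.631 + (2.0) = 35.631 cmH2O.

35.6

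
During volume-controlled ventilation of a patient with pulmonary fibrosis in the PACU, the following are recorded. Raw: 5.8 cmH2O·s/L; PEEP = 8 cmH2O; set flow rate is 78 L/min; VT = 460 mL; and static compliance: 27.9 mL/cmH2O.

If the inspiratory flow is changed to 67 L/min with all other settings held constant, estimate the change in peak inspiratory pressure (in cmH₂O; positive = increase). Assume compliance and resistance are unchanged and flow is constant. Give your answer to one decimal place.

-1.1

Flow: 78 L/min ÷ 60 = 1.3 L/s.
New flow: 67 L/min ÷ 60 = 1.1167 L/s.
PIP = Vt/C + R·V̇ + PEEP (constant-flow equation of motion).
Only the resistive term changes: ΔPIP = R × ΔV̇ = 5.8 × (1.1167 − 1.3) = 5.8 × -0.1833 = -1.063 cmH2O.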